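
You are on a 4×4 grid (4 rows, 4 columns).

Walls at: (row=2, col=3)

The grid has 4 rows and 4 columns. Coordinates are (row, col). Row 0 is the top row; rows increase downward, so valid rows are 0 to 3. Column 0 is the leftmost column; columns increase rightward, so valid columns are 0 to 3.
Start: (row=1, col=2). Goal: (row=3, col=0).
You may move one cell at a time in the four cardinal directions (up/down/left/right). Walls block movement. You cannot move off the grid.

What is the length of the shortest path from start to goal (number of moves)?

Answer: Shortest path length: 4

Derivation:
BFS from (row=1, col=2) until reaching (row=3, col=0):
  Distance 0: (row=1, col=2)
  Distance 1: (row=0, col=2), (row=1, col=1), (row=1, col=3), (row=2, col=2)
  Distance 2: (row=0, col=1), (row=0, col=3), (row=1, col=0), (row=2, col=1), (row=3, col=2)
  Distance 3: (row=0, col=0), (row=2, col=0), (row=3, col=1), (row=3, col=3)
  Distance 4: (row=3, col=0)  <- goal reached here
One shortest path (4 moves): (row=1, col=2) -> (row=1, col=1) -> (row=1, col=0) -> (row=2, col=0) -> (row=3, col=0)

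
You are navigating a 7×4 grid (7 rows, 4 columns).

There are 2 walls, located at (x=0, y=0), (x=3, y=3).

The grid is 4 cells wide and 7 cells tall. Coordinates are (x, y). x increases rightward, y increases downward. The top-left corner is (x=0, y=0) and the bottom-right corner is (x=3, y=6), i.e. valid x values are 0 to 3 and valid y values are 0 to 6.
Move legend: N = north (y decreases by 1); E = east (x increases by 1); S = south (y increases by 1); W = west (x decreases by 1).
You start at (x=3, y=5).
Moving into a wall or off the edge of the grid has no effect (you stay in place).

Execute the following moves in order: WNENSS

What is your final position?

Answer: Final position: (x=3, y=6)

Derivation:
Start: (x=3, y=5)
  W (west): (x=3, y=5) -> (x=2, y=5)
  N (north): (x=2, y=5) -> (x=2, y=4)
  E (east): (x=2, y=4) -> (x=3, y=4)
  N (north): blocked, stay at (x=3, y=4)
  S (south): (x=3, y=4) -> (x=3, y=5)
  S (south): (x=3, y=5) -> (x=3, y=6)
Final: (x=3, y=6)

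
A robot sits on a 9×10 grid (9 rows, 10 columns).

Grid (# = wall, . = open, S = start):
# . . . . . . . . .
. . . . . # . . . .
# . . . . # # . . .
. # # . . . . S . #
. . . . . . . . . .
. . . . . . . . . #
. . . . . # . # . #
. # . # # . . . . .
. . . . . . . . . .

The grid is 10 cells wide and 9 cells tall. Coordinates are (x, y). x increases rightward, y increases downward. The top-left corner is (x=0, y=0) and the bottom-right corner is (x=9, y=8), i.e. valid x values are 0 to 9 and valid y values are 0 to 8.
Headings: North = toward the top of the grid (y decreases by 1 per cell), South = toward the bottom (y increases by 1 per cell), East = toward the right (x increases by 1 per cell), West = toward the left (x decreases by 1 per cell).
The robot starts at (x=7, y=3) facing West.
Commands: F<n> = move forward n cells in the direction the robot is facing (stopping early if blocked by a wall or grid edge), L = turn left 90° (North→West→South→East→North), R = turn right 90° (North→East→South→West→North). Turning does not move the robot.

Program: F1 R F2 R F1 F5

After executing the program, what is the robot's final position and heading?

Answer: Final position: (x=8, y=3), facing East

Derivation:
Start: (x=7, y=3), facing West
  F1: move forward 1, now at (x=6, y=3)
  R: turn right, now facing North
  F2: move forward 0/2 (blocked), now at (x=6, y=3)
  R: turn right, now facing East
  F1: move forward 1, now at (x=7, y=3)
  F5: move forward 1/5 (blocked), now at (x=8, y=3)
Final: (x=8, y=3), facing East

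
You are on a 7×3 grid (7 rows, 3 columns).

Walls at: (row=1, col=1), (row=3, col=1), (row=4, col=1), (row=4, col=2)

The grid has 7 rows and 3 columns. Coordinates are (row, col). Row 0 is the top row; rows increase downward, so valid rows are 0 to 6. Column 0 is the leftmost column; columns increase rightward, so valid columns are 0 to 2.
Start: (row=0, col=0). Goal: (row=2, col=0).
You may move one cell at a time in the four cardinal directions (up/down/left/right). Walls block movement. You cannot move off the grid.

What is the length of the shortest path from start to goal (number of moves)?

BFS from (row=0, col=0) until reaching (row=2, col=0):
  Distance 0: (row=0, col=0)
  Distance 1: (row=0, col=1), (row=1, col=0)
  Distance 2: (row=0, col=2), (row=2, col=0)  <- goal reached here
One shortest path (2 moves): (row=0, col=0) -> (row=1, col=0) -> (row=2, col=0)

Answer: Shortest path length: 2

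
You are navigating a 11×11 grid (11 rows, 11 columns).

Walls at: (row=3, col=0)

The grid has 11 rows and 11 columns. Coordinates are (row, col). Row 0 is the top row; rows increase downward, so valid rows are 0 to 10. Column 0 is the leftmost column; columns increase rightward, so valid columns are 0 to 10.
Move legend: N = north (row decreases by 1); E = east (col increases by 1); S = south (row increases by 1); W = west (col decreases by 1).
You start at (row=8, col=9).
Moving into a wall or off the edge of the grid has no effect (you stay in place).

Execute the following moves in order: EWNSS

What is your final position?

Answer: Final position: (row=9, col=9)

Derivation:
Start: (row=8, col=9)
  E (east): (row=8, col=9) -> (row=8, col=10)
  W (west): (row=8, col=10) -> (row=8, col=9)
  N (north): (row=8, col=9) -> (row=7, col=9)
  S (south): (row=7, col=9) -> (row=8, col=9)
  S (south): (row=8, col=9) -> (row=9, col=9)
Final: (row=9, col=9)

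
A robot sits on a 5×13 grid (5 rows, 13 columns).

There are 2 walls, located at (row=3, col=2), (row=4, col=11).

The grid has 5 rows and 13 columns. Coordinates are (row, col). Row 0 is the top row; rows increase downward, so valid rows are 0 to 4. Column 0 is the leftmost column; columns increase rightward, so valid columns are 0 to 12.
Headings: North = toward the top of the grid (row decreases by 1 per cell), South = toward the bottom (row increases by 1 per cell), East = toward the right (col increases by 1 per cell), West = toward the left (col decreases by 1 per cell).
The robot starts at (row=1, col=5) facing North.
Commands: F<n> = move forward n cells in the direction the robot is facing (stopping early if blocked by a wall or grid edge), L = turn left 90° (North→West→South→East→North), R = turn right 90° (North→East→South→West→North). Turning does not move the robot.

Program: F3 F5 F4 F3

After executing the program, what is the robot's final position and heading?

Answer: Final position: (row=0, col=5), facing North

Derivation:
Start: (row=1, col=5), facing North
  F3: move forward 1/3 (blocked), now at (row=0, col=5)
  F5: move forward 0/5 (blocked), now at (row=0, col=5)
  F4: move forward 0/4 (blocked), now at (row=0, col=5)
  F3: move forward 0/3 (blocked), now at (row=0, col=5)
Final: (row=0, col=5), facing North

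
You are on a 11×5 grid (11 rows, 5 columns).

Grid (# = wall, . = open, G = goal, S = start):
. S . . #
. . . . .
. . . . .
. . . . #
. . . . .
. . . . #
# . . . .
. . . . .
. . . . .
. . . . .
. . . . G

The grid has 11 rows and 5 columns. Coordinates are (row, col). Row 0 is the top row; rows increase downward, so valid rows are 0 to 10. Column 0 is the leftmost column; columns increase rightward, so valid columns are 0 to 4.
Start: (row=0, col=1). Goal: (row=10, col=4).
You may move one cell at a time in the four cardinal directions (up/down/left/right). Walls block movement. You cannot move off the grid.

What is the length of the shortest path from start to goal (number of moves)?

BFS from (row=0, col=1) until reaching (row=10, col=4):
  Distance 0: (row=0, col=1)
  Distance 1: (row=0, col=0), (row=0, col=2), (row=1, col=1)
  Distance 2: (row=0, col=3), (row=1, col=0), (row=1, col=2), (row=2, col=1)
  Distance 3: (row=1, col=3), (row=2, col=0), (row=2, col=2), (row=3, col=1)
  Distance 4: (row=1, col=4), (row=2, col=3), (row=3, col=0), (row=3, col=2), (row=4, col=1)
  Distance 5: (row=2, col=4), (row=3, col=3), (row=4, col=0), (row=4, col=2), (row=5, col=1)
  Distance 6: (row=4, col=3), (row=5, col=0), (row=5, col=2), (row=6, col=1)
  Distance 7: (row=4, col=4), (row=5, col=3), (row=6, col=2), (row=7, col=1)
  Distance 8: (row=6, col=3), (row=7, col=0), (row=7, col=2), (row=8, col=1)
  Distance 9: (row=6, col=4), (row=7, col=3), (row=8, col=0), (row=8, col=2), (row=9, col=1)
  Distance 10: (row=7, col=4), (row=8, col=3), (row=9, col=0), (row=9, col=2), (row=10, col=1)
  Distance 11: (row=8, col=4), (row=9, col=3), (row=10, col=0), (row=10, col=2)
  Distance 12: (row=9, col=4), (row=10, col=3)
  Distance 13: (row=10, col=4)  <- goal reached here
One shortest path (13 moves): (row=0, col=1) -> (row=0, col=2) -> (row=0, col=3) -> (row=1, col=3) -> (row=2, col=3) -> (row=3, col=3) -> (row=4, col=3) -> (row=5, col=3) -> (row=6, col=3) -> (row=6, col=4) -> (row=7, col=4) -> (row=8, col=4) -> (row=9, col=4) -> (row=10, col=4)

Answer: Shortest path length: 13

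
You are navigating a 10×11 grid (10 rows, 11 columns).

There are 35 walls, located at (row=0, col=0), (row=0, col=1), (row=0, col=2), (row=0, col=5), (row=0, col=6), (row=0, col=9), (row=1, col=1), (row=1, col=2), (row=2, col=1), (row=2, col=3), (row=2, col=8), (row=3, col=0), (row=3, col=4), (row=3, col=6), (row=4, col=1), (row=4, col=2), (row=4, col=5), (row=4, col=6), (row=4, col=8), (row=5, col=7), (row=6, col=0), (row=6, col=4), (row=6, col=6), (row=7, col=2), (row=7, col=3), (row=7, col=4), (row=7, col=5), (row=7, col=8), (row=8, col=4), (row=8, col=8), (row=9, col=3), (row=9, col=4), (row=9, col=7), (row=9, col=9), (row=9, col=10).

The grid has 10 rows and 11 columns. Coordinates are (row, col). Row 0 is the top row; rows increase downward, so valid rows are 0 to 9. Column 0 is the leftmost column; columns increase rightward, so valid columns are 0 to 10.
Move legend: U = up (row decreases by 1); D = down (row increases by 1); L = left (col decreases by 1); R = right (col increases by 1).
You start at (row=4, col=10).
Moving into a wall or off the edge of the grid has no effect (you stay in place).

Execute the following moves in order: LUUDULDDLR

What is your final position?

Answer: Final position: (row=4, col=10)

Derivation:
Start: (row=4, col=10)
  L (left): (row=4, col=10) -> (row=4, col=9)
  U (up): (row=4, col=9) -> (row=3, col=9)
  U (up): (row=3, col=9) -> (row=2, col=9)
  D (down): (row=2, col=9) -> (row=3, col=9)
  U (up): (row=3, col=9) -> (row=2, col=9)
  L (left): blocked, stay at (row=2, col=9)
  D (down): (row=2, col=9) -> (row=3, col=9)
  D (down): (row=3, col=9) -> (row=4, col=9)
  L (left): blocked, stay at (row=4, col=9)
  R (right): (row=4, col=9) -> (row=4, col=10)
Final: (row=4, col=10)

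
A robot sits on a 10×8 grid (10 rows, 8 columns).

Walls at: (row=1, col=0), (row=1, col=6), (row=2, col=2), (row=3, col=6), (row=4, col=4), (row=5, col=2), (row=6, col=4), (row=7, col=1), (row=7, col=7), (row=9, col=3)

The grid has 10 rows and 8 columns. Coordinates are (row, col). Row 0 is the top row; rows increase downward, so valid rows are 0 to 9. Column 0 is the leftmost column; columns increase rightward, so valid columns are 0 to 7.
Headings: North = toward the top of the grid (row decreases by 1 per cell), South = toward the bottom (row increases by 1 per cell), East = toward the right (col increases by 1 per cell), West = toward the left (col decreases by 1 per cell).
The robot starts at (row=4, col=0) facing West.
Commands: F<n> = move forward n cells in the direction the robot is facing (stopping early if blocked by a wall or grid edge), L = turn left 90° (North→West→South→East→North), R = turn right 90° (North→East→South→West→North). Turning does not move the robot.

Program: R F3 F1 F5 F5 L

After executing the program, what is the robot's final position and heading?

Answer: Final position: (row=2, col=0), facing West

Derivation:
Start: (row=4, col=0), facing West
  R: turn right, now facing North
  F3: move forward 2/3 (blocked), now at (row=2, col=0)
  F1: move forward 0/1 (blocked), now at (row=2, col=0)
  F5: move forward 0/5 (blocked), now at (row=2, col=0)
  F5: move forward 0/5 (blocked), now at (row=2, col=0)
  L: turn left, now facing West
Final: (row=2, col=0), facing West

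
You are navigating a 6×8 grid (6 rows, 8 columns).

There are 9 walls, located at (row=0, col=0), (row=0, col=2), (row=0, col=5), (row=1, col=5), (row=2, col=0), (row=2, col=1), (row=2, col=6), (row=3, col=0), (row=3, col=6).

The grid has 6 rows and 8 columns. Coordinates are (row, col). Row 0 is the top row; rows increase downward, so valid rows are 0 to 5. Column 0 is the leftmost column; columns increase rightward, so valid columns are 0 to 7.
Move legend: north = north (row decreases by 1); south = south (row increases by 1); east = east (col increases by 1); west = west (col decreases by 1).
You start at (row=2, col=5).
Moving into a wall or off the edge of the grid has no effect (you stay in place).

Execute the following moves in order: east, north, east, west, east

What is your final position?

Start: (row=2, col=5)
  east (east): blocked, stay at (row=2, col=5)
  north (north): blocked, stay at (row=2, col=5)
  east (east): blocked, stay at (row=2, col=5)
  west (west): (row=2, col=5) -> (row=2, col=4)
  east (east): (row=2, col=4) -> (row=2, col=5)
Final: (row=2, col=5)

Answer: Final position: (row=2, col=5)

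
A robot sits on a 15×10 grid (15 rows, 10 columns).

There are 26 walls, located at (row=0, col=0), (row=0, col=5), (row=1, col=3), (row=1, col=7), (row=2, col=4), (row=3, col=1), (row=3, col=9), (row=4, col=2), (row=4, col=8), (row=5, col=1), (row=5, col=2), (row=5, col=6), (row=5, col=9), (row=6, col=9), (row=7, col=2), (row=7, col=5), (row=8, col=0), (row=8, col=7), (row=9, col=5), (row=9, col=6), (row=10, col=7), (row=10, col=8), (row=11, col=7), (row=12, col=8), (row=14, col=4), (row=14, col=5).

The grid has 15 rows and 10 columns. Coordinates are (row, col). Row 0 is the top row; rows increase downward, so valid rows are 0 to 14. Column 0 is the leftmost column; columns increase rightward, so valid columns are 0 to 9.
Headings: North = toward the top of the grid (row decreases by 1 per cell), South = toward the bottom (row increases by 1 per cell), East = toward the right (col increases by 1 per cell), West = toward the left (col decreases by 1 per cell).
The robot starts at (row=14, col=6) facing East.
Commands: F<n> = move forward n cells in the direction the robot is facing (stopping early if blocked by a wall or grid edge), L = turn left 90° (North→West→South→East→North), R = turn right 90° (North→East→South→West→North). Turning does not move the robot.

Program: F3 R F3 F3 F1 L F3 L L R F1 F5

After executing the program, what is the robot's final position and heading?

Start: (row=14, col=6), facing East
  F3: move forward 3, now at (row=14, col=9)
  R: turn right, now facing South
  F3: move forward 0/3 (blocked), now at (row=14, col=9)
  F3: move forward 0/3 (blocked), now at (row=14, col=9)
  F1: move forward 0/1 (blocked), now at (row=14, col=9)
  L: turn left, now facing East
  F3: move forward 0/3 (blocked), now at (row=14, col=9)
  L: turn left, now facing North
  L: turn left, now facing West
  R: turn right, now facing North
  F1: move forward 1, now at (row=13, col=9)
  F5: move forward 5, now at (row=8, col=9)
Final: (row=8, col=9), facing North

Answer: Final position: (row=8, col=9), facing North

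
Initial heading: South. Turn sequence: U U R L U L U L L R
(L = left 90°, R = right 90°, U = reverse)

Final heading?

Answer: Final heading: North

Derivation:
Start: South
  U (U-turn (180°)) -> North
  U (U-turn (180°)) -> South
  R (right (90° clockwise)) -> West
  L (left (90° counter-clockwise)) -> South
  U (U-turn (180°)) -> North
  L (left (90° counter-clockwise)) -> West
  U (U-turn (180°)) -> East
  L (left (90° counter-clockwise)) -> North
  L (left (90° counter-clockwise)) -> West
  R (right (90° clockwise)) -> North
Final: North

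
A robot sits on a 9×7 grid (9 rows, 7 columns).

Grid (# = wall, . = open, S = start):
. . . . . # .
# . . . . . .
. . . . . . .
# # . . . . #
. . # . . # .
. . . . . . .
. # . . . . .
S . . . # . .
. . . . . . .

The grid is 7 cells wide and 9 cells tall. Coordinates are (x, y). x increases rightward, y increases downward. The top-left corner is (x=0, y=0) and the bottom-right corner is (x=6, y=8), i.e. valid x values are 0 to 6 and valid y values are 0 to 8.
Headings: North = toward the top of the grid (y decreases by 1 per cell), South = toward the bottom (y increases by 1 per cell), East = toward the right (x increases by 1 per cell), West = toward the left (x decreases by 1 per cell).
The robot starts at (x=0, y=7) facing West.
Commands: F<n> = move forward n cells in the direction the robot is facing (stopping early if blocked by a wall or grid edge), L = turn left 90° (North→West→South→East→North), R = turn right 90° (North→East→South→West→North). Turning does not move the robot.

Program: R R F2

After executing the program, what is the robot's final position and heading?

Start: (x=0, y=7), facing West
  R: turn right, now facing North
  R: turn right, now facing East
  F2: move forward 2, now at (x=2, y=7)
Final: (x=2, y=7), facing East

Answer: Final position: (x=2, y=7), facing East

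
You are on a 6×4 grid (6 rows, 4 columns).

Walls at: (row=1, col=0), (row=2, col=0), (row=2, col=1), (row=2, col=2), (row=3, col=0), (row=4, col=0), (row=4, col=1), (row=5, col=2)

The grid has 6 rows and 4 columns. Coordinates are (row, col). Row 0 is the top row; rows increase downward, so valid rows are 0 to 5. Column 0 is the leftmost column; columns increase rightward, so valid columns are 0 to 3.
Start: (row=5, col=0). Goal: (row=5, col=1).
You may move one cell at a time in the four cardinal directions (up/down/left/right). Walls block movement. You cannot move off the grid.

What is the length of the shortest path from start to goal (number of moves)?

BFS from (row=5, col=0) until reaching (row=5, col=1):
  Distance 0: (row=5, col=0)
  Distance 1: (row=5, col=1)  <- goal reached here
One shortest path (1 moves): (row=5, col=0) -> (row=5, col=1)

Answer: Shortest path length: 1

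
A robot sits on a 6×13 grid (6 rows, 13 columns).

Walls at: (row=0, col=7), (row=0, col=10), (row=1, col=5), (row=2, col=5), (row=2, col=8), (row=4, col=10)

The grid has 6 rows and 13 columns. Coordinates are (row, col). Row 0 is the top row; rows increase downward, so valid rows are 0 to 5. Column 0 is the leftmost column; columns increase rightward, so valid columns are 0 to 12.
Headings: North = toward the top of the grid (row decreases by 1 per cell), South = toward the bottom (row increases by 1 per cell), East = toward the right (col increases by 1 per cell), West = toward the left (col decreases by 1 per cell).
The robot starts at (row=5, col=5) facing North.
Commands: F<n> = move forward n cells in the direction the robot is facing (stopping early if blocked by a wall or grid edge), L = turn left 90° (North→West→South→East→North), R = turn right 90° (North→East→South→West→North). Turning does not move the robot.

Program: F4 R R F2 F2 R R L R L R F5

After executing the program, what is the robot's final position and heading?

Answer: Final position: (row=3, col=5), facing North

Derivation:
Start: (row=5, col=5), facing North
  F4: move forward 2/4 (blocked), now at (row=3, col=5)
  R: turn right, now facing East
  R: turn right, now facing South
  F2: move forward 2, now at (row=5, col=5)
  F2: move forward 0/2 (blocked), now at (row=5, col=5)
  R: turn right, now facing West
  R: turn right, now facing North
  L: turn left, now facing West
  R: turn right, now facing North
  L: turn left, now facing West
  R: turn right, now facing North
  F5: move forward 2/5 (blocked), now at (row=3, col=5)
Final: (row=3, col=5), facing North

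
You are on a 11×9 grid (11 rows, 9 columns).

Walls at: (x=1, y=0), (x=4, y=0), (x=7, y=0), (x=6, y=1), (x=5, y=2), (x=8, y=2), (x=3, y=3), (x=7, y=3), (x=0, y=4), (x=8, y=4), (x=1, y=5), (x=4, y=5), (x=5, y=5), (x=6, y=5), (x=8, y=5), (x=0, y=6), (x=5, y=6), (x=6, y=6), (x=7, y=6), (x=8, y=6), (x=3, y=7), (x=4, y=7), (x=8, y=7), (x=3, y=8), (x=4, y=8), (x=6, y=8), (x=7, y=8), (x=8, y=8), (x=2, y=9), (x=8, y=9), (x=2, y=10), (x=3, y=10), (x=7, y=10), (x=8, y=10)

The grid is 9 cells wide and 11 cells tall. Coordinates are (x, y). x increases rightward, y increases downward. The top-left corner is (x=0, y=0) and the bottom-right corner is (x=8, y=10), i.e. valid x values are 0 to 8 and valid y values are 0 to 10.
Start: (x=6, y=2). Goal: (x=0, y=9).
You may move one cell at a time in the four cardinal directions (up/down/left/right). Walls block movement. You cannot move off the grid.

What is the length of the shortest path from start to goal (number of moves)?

Answer: Shortest path length: 13

Derivation:
BFS from (x=6, y=2) until reaching (x=0, y=9):
  Distance 0: (x=6, y=2)
  Distance 1: (x=7, y=2), (x=6, y=3)
  Distance 2: (x=7, y=1), (x=5, y=3), (x=6, y=4)
  Distance 3: (x=8, y=1), (x=4, y=3), (x=5, y=4), (x=7, y=4)
  Distance 4: (x=8, y=0), (x=4, y=2), (x=4, y=4), (x=7, y=5)
  Distance 5: (x=4, y=1), (x=3, y=2), (x=3, y=4)
  Distance 6: (x=3, y=1), (x=5, y=1), (x=2, y=2), (x=2, y=4), (x=3, y=5)
  Distance 7: (x=3, y=0), (x=5, y=0), (x=2, y=1), (x=1, y=2), (x=2, y=3), (x=1, y=4), (x=2, y=5), (x=3, y=6)
  Distance 8: (x=2, y=0), (x=6, y=0), (x=1, y=1), (x=0, y=2), (x=1, y=3), (x=2, y=6), (x=4, y=6)
  Distance 9: (x=0, y=1), (x=0, y=3), (x=1, y=6), (x=2, y=7)
  Distance 10: (x=0, y=0), (x=1, y=7), (x=2, y=8)
  Distance 11: (x=0, y=7), (x=1, y=8)
  Distance 12: (x=0, y=8), (x=1, y=9)
  Distance 13: (x=0, y=9), (x=1, y=10)  <- goal reached here
One shortest path (13 moves): (x=6, y=2) -> (x=6, y=3) -> (x=5, y=3) -> (x=4, y=3) -> (x=4, y=4) -> (x=3, y=4) -> (x=2, y=4) -> (x=2, y=5) -> (x=2, y=6) -> (x=1, y=6) -> (x=1, y=7) -> (x=0, y=7) -> (x=0, y=8) -> (x=0, y=9)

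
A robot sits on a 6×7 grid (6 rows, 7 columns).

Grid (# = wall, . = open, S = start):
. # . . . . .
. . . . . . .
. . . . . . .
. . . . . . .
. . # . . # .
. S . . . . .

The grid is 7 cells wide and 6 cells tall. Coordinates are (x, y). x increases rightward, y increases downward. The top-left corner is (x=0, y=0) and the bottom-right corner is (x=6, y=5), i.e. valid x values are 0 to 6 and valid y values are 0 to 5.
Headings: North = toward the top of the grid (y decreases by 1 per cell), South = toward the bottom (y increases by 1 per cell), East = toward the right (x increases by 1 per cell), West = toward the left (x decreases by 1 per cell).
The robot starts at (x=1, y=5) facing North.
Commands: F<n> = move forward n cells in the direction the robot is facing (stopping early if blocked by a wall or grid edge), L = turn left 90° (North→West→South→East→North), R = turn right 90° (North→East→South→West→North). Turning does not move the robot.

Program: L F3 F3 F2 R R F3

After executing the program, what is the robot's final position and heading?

Answer: Final position: (x=3, y=5), facing East

Derivation:
Start: (x=1, y=5), facing North
  L: turn left, now facing West
  F3: move forward 1/3 (blocked), now at (x=0, y=5)
  F3: move forward 0/3 (blocked), now at (x=0, y=5)
  F2: move forward 0/2 (blocked), now at (x=0, y=5)
  R: turn right, now facing North
  R: turn right, now facing East
  F3: move forward 3, now at (x=3, y=5)
Final: (x=3, y=5), facing East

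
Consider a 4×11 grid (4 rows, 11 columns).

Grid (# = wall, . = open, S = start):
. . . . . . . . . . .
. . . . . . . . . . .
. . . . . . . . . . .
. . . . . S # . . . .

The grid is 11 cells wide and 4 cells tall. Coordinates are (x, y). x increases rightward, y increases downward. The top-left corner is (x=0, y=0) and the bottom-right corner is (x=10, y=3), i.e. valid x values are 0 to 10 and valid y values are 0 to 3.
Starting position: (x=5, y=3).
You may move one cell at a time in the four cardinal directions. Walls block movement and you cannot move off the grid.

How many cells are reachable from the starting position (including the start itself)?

BFS flood-fill from (x=5, y=3):
  Distance 0: (x=5, y=3)
  Distance 1: (x=5, y=2), (x=4, y=3)
  Distance 2: (x=5, y=1), (x=4, y=2), (x=6, y=2), (x=3, y=3)
  Distance 3: (x=5, y=0), (x=4, y=1), (x=6, y=1), (x=3, y=2), (x=7, y=2), (x=2, y=3)
  Distance 4: (x=4, y=0), (x=6, y=0), (x=3, y=1), (x=7, y=1), (x=2, y=2), (x=8, y=2), (x=1, y=3), (x=7, y=3)
  Distance 5: (x=3, y=0), (x=7, y=0), (x=2, y=1), (x=8, y=1), (x=1, y=2), (x=9, y=2), (x=0, y=3), (x=8, y=3)
  Distance 6: (x=2, y=0), (x=8, y=0), (x=1, y=1), (x=9, y=1), (x=0, y=2), (x=10, y=2), (x=9, y=3)
  Distance 7: (x=1, y=0), (x=9, y=0), (x=0, y=1), (x=10, y=1), (x=10, y=3)
  Distance 8: (x=0, y=0), (x=10, y=0)
Total reachable: 43 (grid has 43 open cells total)

Answer: Reachable cells: 43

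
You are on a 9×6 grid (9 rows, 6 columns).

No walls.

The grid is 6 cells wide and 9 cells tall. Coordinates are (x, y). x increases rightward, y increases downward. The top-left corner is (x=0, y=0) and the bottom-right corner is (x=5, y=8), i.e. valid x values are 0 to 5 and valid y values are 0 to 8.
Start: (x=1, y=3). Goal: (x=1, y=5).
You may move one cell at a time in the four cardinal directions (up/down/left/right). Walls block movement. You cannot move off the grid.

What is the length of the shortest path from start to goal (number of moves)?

BFS from (x=1, y=3) until reaching (x=1, y=5):
  Distance 0: (x=1, y=3)
  Distance 1: (x=1, y=2), (x=0, y=3), (x=2, y=3), (x=1, y=4)
  Distance 2: (x=1, y=1), (x=0, y=2), (x=2, y=2), (x=3, y=3), (x=0, y=4), (x=2, y=4), (x=1, y=5)  <- goal reached here
One shortest path (2 moves): (x=1, y=3) -> (x=1, y=4) -> (x=1, y=5)

Answer: Shortest path length: 2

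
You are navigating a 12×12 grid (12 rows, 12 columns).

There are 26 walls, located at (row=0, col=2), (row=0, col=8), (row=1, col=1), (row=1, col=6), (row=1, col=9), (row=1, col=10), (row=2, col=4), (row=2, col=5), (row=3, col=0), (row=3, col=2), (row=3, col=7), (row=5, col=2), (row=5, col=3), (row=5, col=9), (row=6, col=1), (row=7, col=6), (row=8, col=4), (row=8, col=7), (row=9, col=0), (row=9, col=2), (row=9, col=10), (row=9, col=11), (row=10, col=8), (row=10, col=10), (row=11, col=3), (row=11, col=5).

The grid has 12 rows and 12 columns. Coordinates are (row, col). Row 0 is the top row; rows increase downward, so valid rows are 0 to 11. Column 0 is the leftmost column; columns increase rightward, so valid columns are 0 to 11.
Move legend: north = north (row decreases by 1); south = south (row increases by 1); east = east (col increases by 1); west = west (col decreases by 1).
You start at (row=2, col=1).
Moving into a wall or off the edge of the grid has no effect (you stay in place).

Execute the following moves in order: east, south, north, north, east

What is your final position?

Answer: Final position: (row=1, col=3)

Derivation:
Start: (row=2, col=1)
  east (east): (row=2, col=1) -> (row=2, col=2)
  south (south): blocked, stay at (row=2, col=2)
  north (north): (row=2, col=2) -> (row=1, col=2)
  north (north): blocked, stay at (row=1, col=2)
  east (east): (row=1, col=2) -> (row=1, col=3)
Final: (row=1, col=3)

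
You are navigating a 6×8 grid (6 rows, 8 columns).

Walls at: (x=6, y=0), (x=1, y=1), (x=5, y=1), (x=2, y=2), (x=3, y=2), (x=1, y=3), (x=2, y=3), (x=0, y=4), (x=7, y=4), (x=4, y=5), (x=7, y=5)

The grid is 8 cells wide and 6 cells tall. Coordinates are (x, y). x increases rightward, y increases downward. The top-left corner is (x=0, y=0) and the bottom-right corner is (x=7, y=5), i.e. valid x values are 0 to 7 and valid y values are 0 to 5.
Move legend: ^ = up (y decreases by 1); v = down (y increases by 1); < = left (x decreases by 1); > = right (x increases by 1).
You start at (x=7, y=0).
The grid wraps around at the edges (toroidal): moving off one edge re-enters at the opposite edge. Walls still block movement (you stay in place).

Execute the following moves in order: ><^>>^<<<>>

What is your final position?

Start: (x=7, y=0)
  > (right): (x=7, y=0) -> (x=0, y=0)
  < (left): (x=0, y=0) -> (x=7, y=0)
  ^ (up): blocked, stay at (x=7, y=0)
  > (right): (x=7, y=0) -> (x=0, y=0)
  > (right): (x=0, y=0) -> (x=1, y=0)
  ^ (up): (x=1, y=0) -> (x=1, y=5)
  < (left): (x=1, y=5) -> (x=0, y=5)
  < (left): blocked, stay at (x=0, y=5)
  < (left): blocked, stay at (x=0, y=5)
  > (right): (x=0, y=5) -> (x=1, y=5)
  > (right): (x=1, y=5) -> (x=2, y=5)
Final: (x=2, y=5)

Answer: Final position: (x=2, y=5)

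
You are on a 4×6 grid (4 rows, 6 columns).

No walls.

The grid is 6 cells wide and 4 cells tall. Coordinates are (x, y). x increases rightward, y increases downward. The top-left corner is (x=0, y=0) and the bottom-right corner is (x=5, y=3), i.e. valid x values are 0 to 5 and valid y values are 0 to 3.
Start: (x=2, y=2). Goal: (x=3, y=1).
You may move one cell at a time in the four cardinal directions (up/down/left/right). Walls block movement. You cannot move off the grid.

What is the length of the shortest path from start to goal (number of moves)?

Answer: Shortest path length: 2

Derivation:
BFS from (x=2, y=2) until reaching (x=3, y=1):
  Distance 0: (x=2, y=2)
  Distance 1: (x=2, y=1), (x=1, y=2), (x=3, y=2), (x=2, y=3)
  Distance 2: (x=2, y=0), (x=1, y=1), (x=3, y=1), (x=0, y=2), (x=4, y=2), (x=1, y=3), (x=3, y=3)  <- goal reached here
One shortest path (2 moves): (x=2, y=2) -> (x=3, y=2) -> (x=3, y=1)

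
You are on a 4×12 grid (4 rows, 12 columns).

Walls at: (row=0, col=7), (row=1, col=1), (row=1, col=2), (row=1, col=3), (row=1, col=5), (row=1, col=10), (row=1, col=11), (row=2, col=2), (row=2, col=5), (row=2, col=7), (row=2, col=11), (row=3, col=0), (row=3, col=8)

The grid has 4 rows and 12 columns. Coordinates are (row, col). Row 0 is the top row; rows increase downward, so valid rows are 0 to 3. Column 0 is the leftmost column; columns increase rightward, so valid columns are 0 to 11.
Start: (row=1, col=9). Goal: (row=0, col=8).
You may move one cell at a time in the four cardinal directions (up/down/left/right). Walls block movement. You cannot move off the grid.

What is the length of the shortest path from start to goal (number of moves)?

BFS from (row=1, col=9) until reaching (row=0, col=8):
  Distance 0: (row=1, col=9)
  Distance 1: (row=0, col=9), (row=1, col=8), (row=2, col=9)
  Distance 2: (row=0, col=8), (row=0, col=10), (row=1, col=7), (row=2, col=8), (row=2, col=10), (row=3, col=9)  <- goal reached here
One shortest path (2 moves): (row=1, col=9) -> (row=1, col=8) -> (row=0, col=8)

Answer: Shortest path length: 2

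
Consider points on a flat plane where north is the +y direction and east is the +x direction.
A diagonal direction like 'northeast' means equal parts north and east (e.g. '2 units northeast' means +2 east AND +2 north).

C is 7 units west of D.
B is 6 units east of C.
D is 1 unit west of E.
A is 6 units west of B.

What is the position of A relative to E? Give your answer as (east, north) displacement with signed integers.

Place E at the origin (east=0, north=0).
  D is 1 unit west of E: delta (east=-1, north=+0); D at (east=-1, north=0).
  C is 7 units west of D: delta (east=-7, north=+0); C at (east=-8, north=0).
  B is 6 units east of C: delta (east=+6, north=+0); B at (east=-2, north=0).
  A is 6 units west of B: delta (east=-6, north=+0); A at (east=-8, north=0).
Therefore A relative to E: (east=-8, north=0).

Answer: A is at (east=-8, north=0) relative to E.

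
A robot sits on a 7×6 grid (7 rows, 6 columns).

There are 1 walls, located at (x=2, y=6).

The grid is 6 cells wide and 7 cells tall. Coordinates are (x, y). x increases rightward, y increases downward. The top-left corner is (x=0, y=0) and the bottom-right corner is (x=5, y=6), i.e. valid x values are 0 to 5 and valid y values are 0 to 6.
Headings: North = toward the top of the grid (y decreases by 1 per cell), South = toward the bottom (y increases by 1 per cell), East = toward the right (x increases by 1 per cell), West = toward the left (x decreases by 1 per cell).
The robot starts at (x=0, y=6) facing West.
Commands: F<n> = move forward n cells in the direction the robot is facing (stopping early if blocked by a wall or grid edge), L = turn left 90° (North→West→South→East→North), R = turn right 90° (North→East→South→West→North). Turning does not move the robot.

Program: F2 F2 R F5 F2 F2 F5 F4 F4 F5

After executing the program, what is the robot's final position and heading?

Answer: Final position: (x=0, y=0), facing North

Derivation:
Start: (x=0, y=6), facing West
  F2: move forward 0/2 (blocked), now at (x=0, y=6)
  F2: move forward 0/2 (blocked), now at (x=0, y=6)
  R: turn right, now facing North
  F5: move forward 5, now at (x=0, y=1)
  F2: move forward 1/2 (blocked), now at (x=0, y=0)
  F2: move forward 0/2 (blocked), now at (x=0, y=0)
  F5: move forward 0/5 (blocked), now at (x=0, y=0)
  F4: move forward 0/4 (blocked), now at (x=0, y=0)
  F4: move forward 0/4 (blocked), now at (x=0, y=0)
  F5: move forward 0/5 (blocked), now at (x=0, y=0)
Final: (x=0, y=0), facing North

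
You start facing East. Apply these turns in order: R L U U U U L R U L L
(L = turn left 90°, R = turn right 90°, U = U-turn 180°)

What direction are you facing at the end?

Start: East
  R (right (90° clockwise)) -> South
  L (left (90° counter-clockwise)) -> East
  U (U-turn (180°)) -> West
  U (U-turn (180°)) -> East
  U (U-turn (180°)) -> West
  U (U-turn (180°)) -> East
  L (left (90° counter-clockwise)) -> North
  R (right (90° clockwise)) -> East
  U (U-turn (180°)) -> West
  L (left (90° counter-clockwise)) -> South
  L (left (90° counter-clockwise)) -> East
Final: East

Answer: Final heading: East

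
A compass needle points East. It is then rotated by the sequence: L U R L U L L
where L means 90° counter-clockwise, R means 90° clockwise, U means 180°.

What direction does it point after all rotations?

Start: East
  L (left (90° counter-clockwise)) -> North
  U (U-turn (180°)) -> South
  R (right (90° clockwise)) -> West
  L (left (90° counter-clockwise)) -> South
  U (U-turn (180°)) -> North
  L (left (90° counter-clockwise)) -> West
  L (left (90° counter-clockwise)) -> South
Final: South

Answer: Final heading: South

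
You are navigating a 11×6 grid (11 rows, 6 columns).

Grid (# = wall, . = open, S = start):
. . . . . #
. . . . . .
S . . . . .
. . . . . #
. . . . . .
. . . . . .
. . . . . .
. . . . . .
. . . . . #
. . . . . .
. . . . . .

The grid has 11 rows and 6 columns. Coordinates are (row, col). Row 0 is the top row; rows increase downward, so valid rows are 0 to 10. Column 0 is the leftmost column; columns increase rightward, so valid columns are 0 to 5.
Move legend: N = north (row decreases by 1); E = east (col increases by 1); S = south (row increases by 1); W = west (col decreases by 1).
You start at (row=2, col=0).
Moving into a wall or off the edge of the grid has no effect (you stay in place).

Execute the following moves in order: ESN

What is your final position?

Answer: Final position: (row=2, col=1)

Derivation:
Start: (row=2, col=0)
  E (east): (row=2, col=0) -> (row=2, col=1)
  S (south): (row=2, col=1) -> (row=3, col=1)
  N (north): (row=3, col=1) -> (row=2, col=1)
Final: (row=2, col=1)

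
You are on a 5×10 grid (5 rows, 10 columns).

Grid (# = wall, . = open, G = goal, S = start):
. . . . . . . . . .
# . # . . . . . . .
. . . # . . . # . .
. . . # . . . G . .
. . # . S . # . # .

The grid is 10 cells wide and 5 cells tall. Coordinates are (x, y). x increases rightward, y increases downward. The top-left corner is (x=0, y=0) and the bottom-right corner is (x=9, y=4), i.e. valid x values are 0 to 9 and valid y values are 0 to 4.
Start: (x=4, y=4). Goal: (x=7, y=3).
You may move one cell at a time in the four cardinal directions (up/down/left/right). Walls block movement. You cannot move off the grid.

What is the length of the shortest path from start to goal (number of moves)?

BFS from (x=4, y=4) until reaching (x=7, y=3):
  Distance 0: (x=4, y=4)
  Distance 1: (x=4, y=3), (x=3, y=4), (x=5, y=4)
  Distance 2: (x=4, y=2), (x=5, y=3)
  Distance 3: (x=4, y=1), (x=5, y=2), (x=6, y=3)
  Distance 4: (x=4, y=0), (x=3, y=1), (x=5, y=1), (x=6, y=2), (x=7, y=3)  <- goal reached here
One shortest path (4 moves): (x=4, y=4) -> (x=5, y=4) -> (x=5, y=3) -> (x=6, y=3) -> (x=7, y=3)

Answer: Shortest path length: 4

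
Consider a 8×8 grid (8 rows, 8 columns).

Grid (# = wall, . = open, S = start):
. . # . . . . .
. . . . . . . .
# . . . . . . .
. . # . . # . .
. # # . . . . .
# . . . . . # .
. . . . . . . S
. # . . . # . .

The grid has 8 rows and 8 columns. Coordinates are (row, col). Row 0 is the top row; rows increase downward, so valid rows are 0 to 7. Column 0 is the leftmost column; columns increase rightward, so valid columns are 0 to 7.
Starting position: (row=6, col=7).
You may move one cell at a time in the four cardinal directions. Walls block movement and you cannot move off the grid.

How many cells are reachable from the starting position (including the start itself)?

Answer: Reachable cells: 54

Derivation:
BFS flood-fill from (row=6, col=7):
  Distance 0: (row=6, col=7)
  Distance 1: (row=5, col=7), (row=6, col=6), (row=7, col=7)
  Distance 2: (row=4, col=7), (row=6, col=5), (row=7, col=6)
  Distance 3: (row=3, col=7), (row=4, col=6), (row=5, col=5), (row=6, col=4)
  Distance 4: (row=2, col=7), (row=3, col=6), (row=4, col=5), (row=5, col=4), (row=6, col=3), (row=7, col=4)
  Distance 5: (row=1, col=7), (row=2, col=6), (row=4, col=4), (row=5, col=3), (row=6, col=2), (row=7, col=3)
  Distance 6: (row=0, col=7), (row=1, col=6), (row=2, col=5), (row=3, col=4), (row=4, col=3), (row=5, col=2), (row=6, col=1), (row=7, col=2)
  Distance 7: (row=0, col=6), (row=1, col=5), (row=2, col=4), (row=3, col=3), (row=5, col=1), (row=6, col=0)
  Distance 8: (row=0, col=5), (row=1, col=4), (row=2, col=3), (row=7, col=0)
  Distance 9: (row=0, col=4), (row=1, col=3), (row=2, col=2)
  Distance 10: (row=0, col=3), (row=1, col=2), (row=2, col=1)
  Distance 11: (row=1, col=1), (row=3, col=1)
  Distance 12: (row=0, col=1), (row=1, col=0), (row=3, col=0)
  Distance 13: (row=0, col=0), (row=4, col=0)
Total reachable: 54 (grid has 54 open cells total)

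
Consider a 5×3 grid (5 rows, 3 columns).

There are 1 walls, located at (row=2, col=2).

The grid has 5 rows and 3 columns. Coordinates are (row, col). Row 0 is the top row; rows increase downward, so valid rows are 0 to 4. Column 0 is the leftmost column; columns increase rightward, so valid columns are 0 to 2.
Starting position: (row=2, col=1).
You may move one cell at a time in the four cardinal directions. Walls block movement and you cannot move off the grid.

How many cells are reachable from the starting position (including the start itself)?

BFS flood-fill from (row=2, col=1):
  Distance 0: (row=2, col=1)
  Distance 1: (row=1, col=1), (row=2, col=0), (row=3, col=1)
  Distance 2: (row=0, col=1), (row=1, col=0), (row=1, col=2), (row=3, col=0), (row=3, col=2), (row=4, col=1)
  Distance 3: (row=0, col=0), (row=0, col=2), (row=4, col=0), (row=4, col=2)
Total reachable: 14 (grid has 14 open cells total)

Answer: Reachable cells: 14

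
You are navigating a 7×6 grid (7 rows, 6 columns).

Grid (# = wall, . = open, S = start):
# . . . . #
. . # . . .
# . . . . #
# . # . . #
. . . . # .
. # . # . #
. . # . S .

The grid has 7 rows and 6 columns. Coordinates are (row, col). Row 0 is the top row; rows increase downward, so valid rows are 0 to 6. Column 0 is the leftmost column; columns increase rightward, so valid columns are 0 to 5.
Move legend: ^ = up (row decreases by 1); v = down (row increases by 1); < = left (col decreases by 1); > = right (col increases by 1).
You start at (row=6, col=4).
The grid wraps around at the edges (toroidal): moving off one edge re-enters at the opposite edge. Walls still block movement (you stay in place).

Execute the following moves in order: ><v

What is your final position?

Start: (row=6, col=4)
  > (right): (row=6, col=4) -> (row=6, col=5)
  < (left): (row=6, col=5) -> (row=6, col=4)
  v (down): (row=6, col=4) -> (row=0, col=4)
Final: (row=0, col=4)

Answer: Final position: (row=0, col=4)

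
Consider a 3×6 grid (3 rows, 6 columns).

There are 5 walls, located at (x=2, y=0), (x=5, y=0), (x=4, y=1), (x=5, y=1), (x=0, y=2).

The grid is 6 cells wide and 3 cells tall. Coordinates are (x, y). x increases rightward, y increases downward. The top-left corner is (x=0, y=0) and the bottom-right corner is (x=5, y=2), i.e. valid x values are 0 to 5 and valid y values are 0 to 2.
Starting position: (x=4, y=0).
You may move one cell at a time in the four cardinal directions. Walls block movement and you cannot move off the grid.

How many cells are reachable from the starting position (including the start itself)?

BFS flood-fill from (x=4, y=0):
  Distance 0: (x=4, y=0)
  Distance 1: (x=3, y=0)
  Distance 2: (x=3, y=1)
  Distance 3: (x=2, y=1), (x=3, y=2)
  Distance 4: (x=1, y=1), (x=2, y=2), (x=4, y=2)
  Distance 5: (x=1, y=0), (x=0, y=1), (x=1, y=2), (x=5, y=2)
  Distance 6: (x=0, y=0)
Total reachable: 13 (grid has 13 open cells total)

Answer: Reachable cells: 13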